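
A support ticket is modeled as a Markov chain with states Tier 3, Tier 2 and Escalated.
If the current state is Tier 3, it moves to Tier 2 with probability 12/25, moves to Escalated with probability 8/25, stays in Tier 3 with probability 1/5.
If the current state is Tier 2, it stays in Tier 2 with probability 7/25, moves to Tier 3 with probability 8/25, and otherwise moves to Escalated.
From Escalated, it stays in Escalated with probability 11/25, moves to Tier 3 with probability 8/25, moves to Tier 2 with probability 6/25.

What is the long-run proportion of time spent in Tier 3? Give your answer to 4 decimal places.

Let the stationary distribution be π with π = πP and π_1 + π_2 + π_3 = 1.
π_1 = 0.2·π_1 + 0.32·π_2 + 0.32·π_3
π_2 = 0.48·π_1 + 0.28·π_2 + 0.24·π_3
Solving with the normalization constraint gives π = (0.2857, 0.3214, 0.3929).
So the stationary probability of Tier 3 is 0.2857.

0.2857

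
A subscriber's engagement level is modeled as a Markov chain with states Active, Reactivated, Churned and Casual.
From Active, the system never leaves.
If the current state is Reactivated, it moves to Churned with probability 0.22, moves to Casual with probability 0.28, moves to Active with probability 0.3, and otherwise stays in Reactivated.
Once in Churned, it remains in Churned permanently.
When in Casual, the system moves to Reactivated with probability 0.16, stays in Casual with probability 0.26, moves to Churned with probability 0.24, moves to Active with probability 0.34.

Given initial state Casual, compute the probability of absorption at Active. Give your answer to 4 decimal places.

Let h(s) be the probability of absorption at Active starting from transient state s. Then h(Active) = 1 and h(Churned) = 0. By first-step analysis:
h(Reactivated) = 0.3·1 + 0.2·h(Reactivated) + 0.22·0 + 0.28·h(Casual)
h(Casual) = 0.34·1 + 0.16·h(Reactivated) + 0.24·0 + 0.26·h(Casual)
Solving: h(Reactivated) = 0.5797, h(Casual) = 0.5848.
Starting from Casual, the probability is 0.5848.

0.5848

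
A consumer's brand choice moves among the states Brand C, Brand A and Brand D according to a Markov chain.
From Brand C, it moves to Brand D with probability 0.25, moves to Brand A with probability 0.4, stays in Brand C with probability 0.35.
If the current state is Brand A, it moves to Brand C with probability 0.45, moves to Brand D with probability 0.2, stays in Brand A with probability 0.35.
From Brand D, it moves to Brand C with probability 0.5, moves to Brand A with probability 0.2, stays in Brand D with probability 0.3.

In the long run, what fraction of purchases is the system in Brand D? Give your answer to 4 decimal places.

0.2456

Let the stationary distribution be π with π = πP and π_1 + π_2 + π_3 = 1.
π_1 = 0.35·π_1 + 0.45·π_2 + 0.5·π_3
π_2 = 0.4·π_1 + 0.35·π_2 + 0.2·π_3
Solving with the normalization constraint gives π = (0.4203, 0.3342, 0.2456).
So the stationary probability of Brand D is 0.2456.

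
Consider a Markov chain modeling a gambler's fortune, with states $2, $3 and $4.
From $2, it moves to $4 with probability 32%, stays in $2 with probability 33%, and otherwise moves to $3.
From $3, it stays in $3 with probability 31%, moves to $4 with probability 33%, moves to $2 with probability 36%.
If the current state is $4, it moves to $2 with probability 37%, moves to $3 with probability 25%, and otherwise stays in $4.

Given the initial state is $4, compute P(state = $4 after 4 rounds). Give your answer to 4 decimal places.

Propagate the distribution vector 4 rounds from $4.
After 0 rounds: (0.0000, 0.0000, 1.0000)
After 1 round: (0.3700, 0.2500, 0.3800)
After 2 rounds: (0.3527, 0.3020, 0.3453)
After 3 rounds: (0.3529, 0.3034, 0.3437)
After 4 rounds: (0.3529, 0.3035, 0.3437)
P(in $4 after 4 rounds) = 0.3437

0.3437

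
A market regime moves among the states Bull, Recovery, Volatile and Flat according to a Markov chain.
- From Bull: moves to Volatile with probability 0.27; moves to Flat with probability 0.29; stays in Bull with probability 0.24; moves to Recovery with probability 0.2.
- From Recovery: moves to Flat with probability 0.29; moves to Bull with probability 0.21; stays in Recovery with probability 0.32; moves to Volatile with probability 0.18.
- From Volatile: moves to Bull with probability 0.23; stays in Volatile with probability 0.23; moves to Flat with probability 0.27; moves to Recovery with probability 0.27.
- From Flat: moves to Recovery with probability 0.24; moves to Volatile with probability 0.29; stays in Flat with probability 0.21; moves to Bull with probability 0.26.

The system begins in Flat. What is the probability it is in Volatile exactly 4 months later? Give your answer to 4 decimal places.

Propagate the distribution vector 4 months from Flat.
After 0 months: (0.0000, 0.0000, 0.0000, 1.0000)
After 1 month: (0.2600, 0.2400, 0.2900, 0.2100)
After 2 months: (0.2341, 0.2575, 0.2410, 0.2674)
After 3 months: (0.2352, 0.2585, 0.2425, 0.2638)
After 4 months: (0.2351, 0.2585, 0.2423, 0.2640)
P(in Volatile after 4 months) = 0.2423

0.2423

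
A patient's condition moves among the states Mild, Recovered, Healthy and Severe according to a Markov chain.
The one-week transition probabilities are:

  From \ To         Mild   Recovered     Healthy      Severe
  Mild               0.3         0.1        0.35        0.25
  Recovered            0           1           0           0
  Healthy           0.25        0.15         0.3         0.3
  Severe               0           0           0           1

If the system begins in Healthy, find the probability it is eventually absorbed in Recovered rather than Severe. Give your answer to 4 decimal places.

Let h(s) be the probability of absorption at Recovered starting from transient state s. Then h(Recovered) = 1 and h(Severe) = 0. By first-step analysis:
h(Mild) = 0.3·h(Mild) + 0.1·1 + 0.35·h(Healthy) + 0.25·0
h(Healthy) = 0.25·h(Mild) + 0.15·1 + 0.3·h(Healthy) + 0.3·0
Solving: h(Mild) = 0.3043, h(Healthy) = 0.3230.
Starting from Healthy, the probability is 0.3230.

0.3230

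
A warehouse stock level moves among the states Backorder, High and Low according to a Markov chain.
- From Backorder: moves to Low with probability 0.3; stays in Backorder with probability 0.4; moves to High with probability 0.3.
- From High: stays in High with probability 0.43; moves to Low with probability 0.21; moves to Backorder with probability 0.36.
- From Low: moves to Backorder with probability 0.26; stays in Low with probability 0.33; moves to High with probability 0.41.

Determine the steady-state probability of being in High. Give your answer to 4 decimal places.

0.3795

Let the stationary distribution be π with π = πP and π_1 + π_2 + π_3 = 1.
π_1 = 0.4·π_1 + 0.36·π_2 + 0.26·π_3
π_2 = 0.3·π_1 + 0.43·π_2 + 0.41·π_3
Solving with the normalization constraint gives π = (0.3465, 0.3795, 0.2741).
So the stationary probability of High is 0.3795.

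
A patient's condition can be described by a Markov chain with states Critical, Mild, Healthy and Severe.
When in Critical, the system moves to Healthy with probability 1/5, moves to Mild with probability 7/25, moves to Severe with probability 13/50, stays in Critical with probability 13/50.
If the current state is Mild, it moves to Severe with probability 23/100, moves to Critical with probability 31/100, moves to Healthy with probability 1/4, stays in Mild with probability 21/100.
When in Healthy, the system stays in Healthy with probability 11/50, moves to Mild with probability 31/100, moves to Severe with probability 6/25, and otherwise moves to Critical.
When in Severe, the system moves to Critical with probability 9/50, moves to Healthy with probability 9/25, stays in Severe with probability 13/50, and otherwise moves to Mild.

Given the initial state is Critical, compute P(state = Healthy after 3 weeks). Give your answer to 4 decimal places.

Propagate the distribution vector 3 weeks from Critical.
After 0 weeks: (1.0000, 0.0000, 0.0000, 0.0000)
After 1 week: (0.2600, 0.2800, 0.2000, 0.2600)
After 2 weeks: (0.2472, 0.2456, 0.2596, 0.2476)
After 3 weeks: (0.2447, 0.2508, 0.2571, 0.2474)
P(in Healthy after 3 weeks) = 0.2571

0.2571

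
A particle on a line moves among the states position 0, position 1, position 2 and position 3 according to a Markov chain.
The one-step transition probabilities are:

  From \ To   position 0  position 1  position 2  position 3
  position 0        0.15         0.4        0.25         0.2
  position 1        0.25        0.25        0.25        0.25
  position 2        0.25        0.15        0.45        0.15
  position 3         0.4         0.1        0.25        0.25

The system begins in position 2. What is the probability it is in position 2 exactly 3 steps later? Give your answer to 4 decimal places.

Propagate the distribution vector 3 steps from position 2.
After 0 steps: (0.0000, 0.0000, 1.0000, 0.0000)
After 1 step: (0.2500, 0.1500, 0.4500, 0.1500)
After 2 steps: (0.2475, 0.2200, 0.3400, 0.1925)
After 3 steps: (0.2541, 0.2243, 0.3180, 0.2036)
P(in position 2 after 3 steps) = 0.3180

0.3180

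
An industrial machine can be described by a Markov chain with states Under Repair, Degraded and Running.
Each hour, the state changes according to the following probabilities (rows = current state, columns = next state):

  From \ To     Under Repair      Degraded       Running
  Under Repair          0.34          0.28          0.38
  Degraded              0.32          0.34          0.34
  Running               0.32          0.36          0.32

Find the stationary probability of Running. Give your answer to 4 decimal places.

Let the stationary distribution be π with π = πP and π_1 + π_2 + π_3 = 1.
π_1 = 0.34·π_1 + 0.32·π_2 + 0.32·π_3
π_2 = 0.28·π_1 + 0.34·π_2 + 0.36·π_3
Solving with the normalization constraint gives π = (0.3265, 0.3273, 0.3461).
So the stationary probability of Running is 0.3461.

0.3461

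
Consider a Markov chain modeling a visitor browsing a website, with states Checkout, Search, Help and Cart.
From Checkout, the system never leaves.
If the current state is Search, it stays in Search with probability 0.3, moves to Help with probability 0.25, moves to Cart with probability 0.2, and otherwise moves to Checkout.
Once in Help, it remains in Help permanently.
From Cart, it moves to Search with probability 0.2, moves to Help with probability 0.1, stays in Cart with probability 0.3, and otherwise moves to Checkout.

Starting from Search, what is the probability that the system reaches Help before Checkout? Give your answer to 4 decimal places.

Let h(s) be the probability of absorption at Help starting from transient state s. Then h(Help) = 1 and h(Checkout) = 0. By first-step analysis:
h(Search) = 0.25·0 + 0.3·h(Search) + 0.25·1 + 0.2·h(Cart)
h(Cart) = 0.4·0 + 0.2·h(Search) + 0.1·1 + 0.3·h(Cart)
Solving: h(Search) = 0.4333, h(Cart) = 0.2667.
Starting from Search, the probability is 0.4333.

0.4333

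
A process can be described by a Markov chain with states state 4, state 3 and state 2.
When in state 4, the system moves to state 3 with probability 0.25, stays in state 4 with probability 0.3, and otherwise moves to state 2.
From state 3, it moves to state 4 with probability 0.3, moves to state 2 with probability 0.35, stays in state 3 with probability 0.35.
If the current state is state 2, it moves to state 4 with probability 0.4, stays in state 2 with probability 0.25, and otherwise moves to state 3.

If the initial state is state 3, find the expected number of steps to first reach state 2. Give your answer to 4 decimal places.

2.6316

Let t(s) be the expected number of steps to first reach state 2 from state s, with t(state 2) = 0. Conditioning on the first step:
t(state 4) = 1 + 0.3·t(state 4) + 0.25·t(state 3)
t(state 3) = 1 + 0.3·t(state 4) + 0.35·t(state 3)
Solving: t(state 4) = 2.3684, t(state 3) = 2.6316.
Expected steps from state 3 to state 2: 2.6316.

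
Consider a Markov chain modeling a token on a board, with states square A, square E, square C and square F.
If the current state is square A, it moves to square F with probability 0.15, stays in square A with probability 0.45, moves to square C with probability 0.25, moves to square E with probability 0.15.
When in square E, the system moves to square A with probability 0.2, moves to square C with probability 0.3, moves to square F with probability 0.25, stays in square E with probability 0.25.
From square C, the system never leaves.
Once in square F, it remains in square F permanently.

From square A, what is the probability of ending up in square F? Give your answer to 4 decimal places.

0.3922

Let h(s) be the probability of absorption at square F starting from transient state s. Then h(square F) = 1 and h(square C) = 0. By first-step analysis:
h(square A) = 0.45·h(square A) + 0.15·h(square E) + 0.25·0 + 0.15·1
h(square E) = 0.2·h(square A) + 0.25·h(square E) + 0.3·0 + 0.25·1
Solving: h(square A) = 0.3922, h(square E) = 0.4379.
Starting from square A, the probability is 0.3922.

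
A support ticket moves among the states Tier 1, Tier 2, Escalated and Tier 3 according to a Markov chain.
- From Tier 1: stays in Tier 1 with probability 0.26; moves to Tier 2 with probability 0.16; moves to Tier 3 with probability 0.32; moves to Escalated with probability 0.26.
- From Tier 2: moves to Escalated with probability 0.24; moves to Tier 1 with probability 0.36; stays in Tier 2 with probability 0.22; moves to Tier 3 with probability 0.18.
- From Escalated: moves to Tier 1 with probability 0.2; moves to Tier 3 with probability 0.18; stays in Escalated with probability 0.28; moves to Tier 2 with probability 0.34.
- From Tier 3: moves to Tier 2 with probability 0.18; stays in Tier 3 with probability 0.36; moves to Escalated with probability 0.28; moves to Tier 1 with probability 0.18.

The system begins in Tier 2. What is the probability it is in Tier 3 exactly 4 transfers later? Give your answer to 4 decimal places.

Propagate the distribution vector 4 transfers from Tier 2.
After 0 transfers: (0.0000, 1.0000, 0.0000, 0.0000)
After 1 transfer: (0.3600, 0.2200, 0.2400, 0.1800)
After 2 transfers: (0.2532, 0.2200, 0.2640, 0.2628)
After 3 transfers: (0.2451, 0.2260, 0.2661, 0.2628)
After 4 transfers: (0.2456, 0.2267, 0.2661, 0.2616)
P(in Tier 3 after 4 transfers) = 0.2616

0.2616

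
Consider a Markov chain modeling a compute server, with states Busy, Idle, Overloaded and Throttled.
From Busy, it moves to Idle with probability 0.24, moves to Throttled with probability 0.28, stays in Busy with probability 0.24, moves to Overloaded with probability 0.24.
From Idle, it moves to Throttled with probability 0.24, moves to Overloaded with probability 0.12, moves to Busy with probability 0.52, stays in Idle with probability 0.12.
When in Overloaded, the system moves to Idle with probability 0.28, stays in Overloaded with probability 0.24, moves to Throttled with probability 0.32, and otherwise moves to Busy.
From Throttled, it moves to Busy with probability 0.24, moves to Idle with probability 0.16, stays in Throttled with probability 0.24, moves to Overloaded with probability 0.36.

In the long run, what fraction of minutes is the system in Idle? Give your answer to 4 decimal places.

0.2038

Let the stationary distribution be π with π = πP and π_1 + π_2 + π_3 + π_4 = 1.
π_1 = 0.24·π_1 + 0.52·π_2 + 0.16·π_3 + 0.24·π_4
π_2 = 0.24·π_1 + 0.12·π_2 + 0.28·π_3 + 0.16·π_4
π_3 = 0.24·π_1 + 0.12·π_2 + 0.24·π_3 + 0.36·π_4
Solving with the normalization constraint gives π = (0.2772, 0.2038, 0.2481, 0.2709).
So the stationary probability of Idle is 0.2038.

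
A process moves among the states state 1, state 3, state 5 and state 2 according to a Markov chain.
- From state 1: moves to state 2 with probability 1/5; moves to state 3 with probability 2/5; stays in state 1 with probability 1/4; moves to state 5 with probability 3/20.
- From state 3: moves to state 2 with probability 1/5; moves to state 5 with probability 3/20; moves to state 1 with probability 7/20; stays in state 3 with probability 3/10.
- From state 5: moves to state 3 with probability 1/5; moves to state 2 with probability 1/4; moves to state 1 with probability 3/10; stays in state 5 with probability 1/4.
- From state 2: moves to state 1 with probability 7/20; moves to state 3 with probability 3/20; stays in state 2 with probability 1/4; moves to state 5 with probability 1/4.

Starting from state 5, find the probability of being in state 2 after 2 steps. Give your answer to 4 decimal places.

Propagate the distribution vector 2 steps from state 5.
After 0 steps: (0.0000, 0.0000, 1.0000, 0.0000)
After 1 step: (0.3000, 0.2000, 0.2500, 0.2500)
After 2 steps: (0.3075, 0.2675, 0.2000, 0.2250)
P(in state 2 after 2 steps) = 0.2250

0.2250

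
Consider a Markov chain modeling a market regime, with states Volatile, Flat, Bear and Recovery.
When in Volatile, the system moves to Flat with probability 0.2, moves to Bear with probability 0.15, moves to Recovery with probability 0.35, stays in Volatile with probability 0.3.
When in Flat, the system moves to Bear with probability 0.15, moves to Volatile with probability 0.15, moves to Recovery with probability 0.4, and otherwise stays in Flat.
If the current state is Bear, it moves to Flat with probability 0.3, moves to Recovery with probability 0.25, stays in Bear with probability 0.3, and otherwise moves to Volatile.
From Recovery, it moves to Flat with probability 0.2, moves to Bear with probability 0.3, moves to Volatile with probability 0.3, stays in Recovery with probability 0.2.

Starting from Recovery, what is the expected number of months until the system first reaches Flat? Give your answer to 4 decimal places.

4.4231

Let t(s) be the expected number of months to first reach Flat from state s, with t(Flat) = 0. Conditioning on the first month:
t(Volatile) = 1 + 0.3·t(Volatile) + 0.15·t(Bear) + 0.35·t(Recovery)
t(Bear) = 1 + 0.15·t(Volatile) + 0.3·t(Bear) + 0.25·t(Recovery)
t(Recovery) = 1 + 0.3·t(Volatile) + 0.3·t(Bear) + 0.2·t(Recovery)
Solving: t(Volatile) = 4.4910, t(Bear) = 3.9706, t(Recovery) = 4.4231.
Expected months from Recovery to Flat: 4.4231.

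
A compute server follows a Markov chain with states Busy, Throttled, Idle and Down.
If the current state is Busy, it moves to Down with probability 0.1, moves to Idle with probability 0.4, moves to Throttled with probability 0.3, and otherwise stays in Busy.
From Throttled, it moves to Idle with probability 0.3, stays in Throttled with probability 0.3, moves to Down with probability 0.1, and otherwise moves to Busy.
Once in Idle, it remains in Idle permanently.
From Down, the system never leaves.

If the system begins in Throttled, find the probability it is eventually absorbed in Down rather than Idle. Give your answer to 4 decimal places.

0.2340

Let h(s) be the probability of absorption at Down starting from transient state s. Then h(Down) = 1 and h(Idle) = 0. By first-step analysis:
h(Busy) = 0.2·h(Busy) + 0.3·h(Throttled) + 0.4·0 + 0.1·1
h(Throttled) = 0.3·h(Busy) + 0.3·h(Throttled) + 0.3·0 + 0.1·1
Solving: h(Busy) = 0.2128, h(Throttled) = 0.2340.
Starting from Throttled, the probability is 0.2340.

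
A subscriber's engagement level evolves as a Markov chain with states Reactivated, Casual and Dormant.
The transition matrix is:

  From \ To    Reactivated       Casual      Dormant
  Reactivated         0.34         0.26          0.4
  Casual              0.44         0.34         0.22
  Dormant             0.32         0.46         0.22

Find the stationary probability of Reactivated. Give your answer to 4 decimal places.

0.3688

Let the stationary distribution be π with π = πP and π_1 + π_2 + π_3 = 1.
π_1 = 0.34·π_1 + 0.44·π_2 + 0.32·π_3
π_2 = 0.26·π_1 + 0.34·π_2 + 0.46·π_3
Solving with the normalization constraint gives π = (0.3688, 0.3449, 0.2864).
So the stationary probability of Reactivated is 0.3688.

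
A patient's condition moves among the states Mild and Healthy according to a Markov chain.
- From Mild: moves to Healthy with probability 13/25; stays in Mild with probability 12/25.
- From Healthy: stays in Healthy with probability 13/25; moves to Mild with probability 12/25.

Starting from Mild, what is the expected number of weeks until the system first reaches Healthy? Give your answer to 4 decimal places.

1.9231

Let t(s) be the expected number of weeks to first reach Healthy from state s, with t(Healthy) = 0. Conditioning on the first week:
t(Mild) = 1 + 0.48·t(Mild)
Solving: t(Mild) = 1.9231.
Expected weeks from Mild to Healthy: 1.9231.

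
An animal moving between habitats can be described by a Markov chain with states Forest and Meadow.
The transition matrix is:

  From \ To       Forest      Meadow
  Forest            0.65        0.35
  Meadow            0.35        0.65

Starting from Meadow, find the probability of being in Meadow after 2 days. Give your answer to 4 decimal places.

0.5450

Sum over the intermediate state after 1 day:
P = P(Meadow→Forest)·P(Forest→Meadow) + P(Meadow→Meadow)·P(Meadow→Meadow)
  = 0.35×0.35 + 0.65×0.65
  = 0.1225 + 0.4225 = 0.5450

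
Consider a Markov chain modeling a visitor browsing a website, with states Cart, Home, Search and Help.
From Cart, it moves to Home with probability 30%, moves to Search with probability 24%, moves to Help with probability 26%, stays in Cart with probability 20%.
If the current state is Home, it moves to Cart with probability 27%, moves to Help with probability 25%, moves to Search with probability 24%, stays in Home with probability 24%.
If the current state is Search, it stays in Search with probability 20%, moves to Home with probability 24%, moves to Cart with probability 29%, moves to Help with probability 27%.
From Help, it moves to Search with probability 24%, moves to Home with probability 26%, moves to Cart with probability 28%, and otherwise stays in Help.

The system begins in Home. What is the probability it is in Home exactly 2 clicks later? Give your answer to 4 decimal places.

0.2612

Propagate the distribution vector 2 clicks from Home.
After 0 clicks: (0.0000, 1.0000, 0.0000, 0.0000)
After 1 click: (0.2700, 0.2400, 0.2400, 0.2500)
After 2 clicks: (0.2584, 0.2612, 0.2304, 0.2500)
P(in Home after 2 clicks) = 0.2612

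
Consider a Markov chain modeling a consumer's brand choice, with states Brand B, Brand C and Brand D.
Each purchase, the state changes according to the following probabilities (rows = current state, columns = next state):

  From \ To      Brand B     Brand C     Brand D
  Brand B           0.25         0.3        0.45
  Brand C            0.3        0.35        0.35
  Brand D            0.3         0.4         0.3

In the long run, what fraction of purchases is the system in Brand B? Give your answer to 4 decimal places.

0.2857

Let the stationary distribution be π with π = πP and π_1 + π_2 + π_3 = 1.
π_1 = 0.25·π_1 + 0.3·π_2 + 0.3·π_3
π_2 = 0.3·π_1 + 0.35·π_2 + 0.4·π_3
Solving with the normalization constraint gives π = (0.2857, 0.3537, 0.3605).
So the stationary probability of Brand B is 0.2857.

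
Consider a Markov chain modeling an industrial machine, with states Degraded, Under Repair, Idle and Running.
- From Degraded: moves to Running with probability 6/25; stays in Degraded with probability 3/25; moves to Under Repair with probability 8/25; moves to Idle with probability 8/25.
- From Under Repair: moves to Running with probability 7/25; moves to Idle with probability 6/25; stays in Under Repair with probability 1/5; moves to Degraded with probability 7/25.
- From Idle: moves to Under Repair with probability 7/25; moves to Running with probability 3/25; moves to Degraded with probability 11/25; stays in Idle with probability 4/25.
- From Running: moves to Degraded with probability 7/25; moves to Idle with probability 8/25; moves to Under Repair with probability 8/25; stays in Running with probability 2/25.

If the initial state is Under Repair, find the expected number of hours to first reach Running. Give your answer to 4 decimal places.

4.3442

Let t(s) be the expected number of hours to first reach Running from state s, with t(Running) = 0. Conditioning on the first hour:
t(Degraded) = 1 + 0.12·t(Degraded) + 0.32·t(Under Repair) + 0.32·t(Idle)
t(Under Repair) = 1 + 0.28·t(Degraded) + 0.2·t(Under Repair) + 0.24·t(Idle)
t(Idle) = 1 + 0.44·t(Degraded) + 0.28·t(Under Repair) + 0.16·t(Idle)
Solving: t(Degraded) = 4.5404, t(Under Repair) = 4.3442, t(Idle) = 5.0168.
Expected hours from Under Repair to Running: 4.3442.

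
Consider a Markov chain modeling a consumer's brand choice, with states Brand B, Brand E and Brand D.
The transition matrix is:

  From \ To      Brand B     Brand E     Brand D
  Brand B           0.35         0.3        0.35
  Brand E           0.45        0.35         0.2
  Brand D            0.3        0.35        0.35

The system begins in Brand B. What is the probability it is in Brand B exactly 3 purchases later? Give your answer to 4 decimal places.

0.3680

Propagate the distribution vector 3 purchases from Brand B.
After 0 purchases: (1.0000, 0.0000, 0.0000)
After 1 purchase: (0.3500, 0.3000, 0.3500)
After 2 purchases: (0.3625, 0.3325, 0.3050)
After 3 purchases: (0.3680, 0.3319, 0.3001)
P(in Brand B after 3 purchases) = 0.3680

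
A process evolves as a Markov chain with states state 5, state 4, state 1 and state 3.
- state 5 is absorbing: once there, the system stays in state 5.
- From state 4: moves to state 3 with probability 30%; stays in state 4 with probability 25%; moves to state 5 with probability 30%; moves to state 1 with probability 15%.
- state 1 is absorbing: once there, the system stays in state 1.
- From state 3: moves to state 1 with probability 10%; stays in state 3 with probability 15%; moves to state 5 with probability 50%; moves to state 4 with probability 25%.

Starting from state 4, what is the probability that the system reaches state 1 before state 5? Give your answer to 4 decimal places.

Let h(s) be the probability of absorption at state 1 starting from transient state s. Then h(state 1) = 1 and h(state 5) = 0. By first-step analysis:
h(state 4) = 0.3·0 + 0.25·h(state 4) + 0.15·1 + 0.3·h(state 3)
h(state 3) = 0.5·0 + 0.25·h(state 4) + 0.1·1 + 0.15·h(state 3)
Solving: h(state 4) = 0.2800, h(state 3) = 0.2000.
Starting from state 4, the probability is 0.2800.

0.2800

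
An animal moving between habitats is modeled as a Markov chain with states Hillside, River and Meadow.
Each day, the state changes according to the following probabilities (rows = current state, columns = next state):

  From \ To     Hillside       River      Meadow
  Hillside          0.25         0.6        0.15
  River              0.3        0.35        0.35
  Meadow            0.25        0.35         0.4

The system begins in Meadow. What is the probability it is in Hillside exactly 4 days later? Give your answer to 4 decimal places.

0.2708

Propagate the distribution vector 4 days from Meadow.
After 0 days: (0.0000, 0.0000, 1.0000)
After 1 day: (0.2500, 0.3500, 0.4000)
After 2 days: (0.2675, 0.4125, 0.3200)
After 3 days: (0.2706, 0.4169, 0.3125)
After 4 days: (0.2708, 0.4177, 0.3115)
P(in Hillside after 4 days) = 0.2708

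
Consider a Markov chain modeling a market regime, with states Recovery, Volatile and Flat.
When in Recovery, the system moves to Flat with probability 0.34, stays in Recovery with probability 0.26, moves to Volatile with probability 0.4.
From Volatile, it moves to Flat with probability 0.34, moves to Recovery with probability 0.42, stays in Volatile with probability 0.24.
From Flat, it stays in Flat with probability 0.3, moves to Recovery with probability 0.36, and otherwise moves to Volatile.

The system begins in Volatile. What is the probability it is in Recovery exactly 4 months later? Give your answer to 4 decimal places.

Propagate the distribution vector 4 months from Volatile.
After 0 months: (0.0000, 1.0000, 0.0000)
After 1 month: (0.4200, 0.2400, 0.3400)
After 2 months: (0.3324, 0.3412, 0.3264)
After 3 months: (0.3472, 0.3258, 0.3269)
After 4 months: (0.3448, 0.3283, 0.3269)
P(in Recovery after 4 months) = 0.3448

0.3448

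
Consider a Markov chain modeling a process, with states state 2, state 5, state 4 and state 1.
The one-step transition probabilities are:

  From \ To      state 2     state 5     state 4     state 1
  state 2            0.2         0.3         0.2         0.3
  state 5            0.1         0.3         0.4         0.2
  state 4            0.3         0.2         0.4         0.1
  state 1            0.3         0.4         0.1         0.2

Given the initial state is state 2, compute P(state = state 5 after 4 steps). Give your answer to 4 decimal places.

Propagate the distribution vector 4 steps from state 2.
After 0 steps: (1.0000, 0.0000, 0.0000, 0.0000)
After 1 step: (0.2000, 0.3000, 0.2000, 0.3000)
After 2 steps: (0.2200, 0.3100, 0.2700, 0.2000)
After 3 steps: (0.2160, 0.2930, 0.2960, 0.1950)
After 4 steps: (0.2198, 0.2899, 0.2983, 0.1920)
P(in state 5 after 4 steps) = 0.2899

0.2899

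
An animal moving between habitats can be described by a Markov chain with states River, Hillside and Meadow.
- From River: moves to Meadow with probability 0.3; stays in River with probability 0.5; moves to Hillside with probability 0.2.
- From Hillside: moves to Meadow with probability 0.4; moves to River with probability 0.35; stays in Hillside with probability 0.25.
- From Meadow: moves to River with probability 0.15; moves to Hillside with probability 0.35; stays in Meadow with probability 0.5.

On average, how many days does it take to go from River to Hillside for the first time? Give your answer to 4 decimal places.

3.9024

Let t(s) be the expected number of days to first reach Hillside from state s, with t(Hillside) = 0. Conditioning on the first day:
t(River) = 1 + 0.5·t(River) + 0.3·t(Meadow)
t(Meadow) = 1 + 0.15·t(River) + 0.5·t(Meadow)
Solving: t(River) = 3.9024, t(Meadow) = 3.1707.
Expected days from River to Hillside: 3.9024.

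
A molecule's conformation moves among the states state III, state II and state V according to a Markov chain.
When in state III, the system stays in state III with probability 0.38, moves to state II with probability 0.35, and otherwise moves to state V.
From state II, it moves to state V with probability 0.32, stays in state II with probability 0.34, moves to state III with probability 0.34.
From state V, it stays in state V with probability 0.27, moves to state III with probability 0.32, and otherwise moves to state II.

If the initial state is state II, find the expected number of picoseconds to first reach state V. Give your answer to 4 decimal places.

3.3081

Let t(s) be the expected number of picoseconds to first reach state V from state s, with t(state V) = 0. Conditioning on the first picosecond:
t(state III) = 1 + 0.38·t(state III) + 0.35·t(state II)
t(state II) = 1 + 0.34·t(state III) + 0.34·t(state II)
Solving: t(state III) = 3.4804, t(state II) = 3.3081.
Expected picoseconds from state II to state V: 3.3081.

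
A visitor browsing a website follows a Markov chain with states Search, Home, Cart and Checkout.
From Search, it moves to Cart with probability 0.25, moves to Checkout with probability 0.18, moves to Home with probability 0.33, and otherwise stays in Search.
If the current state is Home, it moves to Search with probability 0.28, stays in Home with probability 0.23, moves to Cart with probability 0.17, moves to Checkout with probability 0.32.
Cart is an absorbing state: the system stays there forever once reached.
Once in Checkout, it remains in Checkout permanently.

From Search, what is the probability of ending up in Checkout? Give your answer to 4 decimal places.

Let h(s) be the probability of absorption at Checkout starting from transient state s. Then h(Checkout) = 1 and h(Cart) = 0. By first-step analysis:
h(Search) = 0.24·h(Search) + 0.33·h(Home) + 0.25·0 + 0.18·1
h(Home) = 0.28·h(Search) + 0.23·h(Home) + 0.17·0 + 0.32·1
Solving: h(Search) = 0.4955, h(Home) = 0.5958.
Starting from Search, the probability is 0.4955.

0.4955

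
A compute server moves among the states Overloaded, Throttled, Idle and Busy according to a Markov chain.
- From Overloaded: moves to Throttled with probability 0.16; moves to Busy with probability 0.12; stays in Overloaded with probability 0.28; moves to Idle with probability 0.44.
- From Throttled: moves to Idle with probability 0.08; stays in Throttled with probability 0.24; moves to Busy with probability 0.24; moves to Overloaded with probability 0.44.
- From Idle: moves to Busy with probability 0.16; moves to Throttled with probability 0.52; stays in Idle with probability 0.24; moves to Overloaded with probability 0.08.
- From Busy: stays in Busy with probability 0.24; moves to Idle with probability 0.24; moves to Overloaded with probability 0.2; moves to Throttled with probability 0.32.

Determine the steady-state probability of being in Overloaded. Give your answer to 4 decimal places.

Let the stationary distribution be π with π = πP and π_1 + π_2 + π_3 + π_4 = 1.
π_1 = 0.28·π_1 + 0.44·π_2 + 0.08·π_3 + 0.2·π_4
π_2 = 0.16·π_1 + 0.24·π_2 + 0.52·π_3 + 0.32·π_4
π_3 = 0.44·π_1 + 0.08·π_2 + 0.24·π_3 + 0.24·π_4
Solving with the normalization constraint gives π = (0.2644, 0.3024, 0.2445, 0.1887).
So the stationary probability of Overloaded is 0.2644.

0.2644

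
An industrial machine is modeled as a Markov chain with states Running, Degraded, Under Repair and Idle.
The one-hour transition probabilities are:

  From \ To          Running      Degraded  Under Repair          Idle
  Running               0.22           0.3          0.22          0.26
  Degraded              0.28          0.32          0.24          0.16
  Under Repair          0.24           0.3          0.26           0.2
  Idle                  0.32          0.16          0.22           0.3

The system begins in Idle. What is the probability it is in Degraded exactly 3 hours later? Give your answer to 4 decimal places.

0.2712

Propagate the distribution vector 3 hours from Idle.
After 0 hours: (0.0000, 0.0000, 0.0000, 1.0000)
After 1 hour: (0.3200, 0.1600, 0.2200, 0.3000)
After 2 hours: (0.2640, 0.2612, 0.2320, 0.2428)
After 3 hours: (0.2646, 0.2712, 0.2345, 0.2297)
P(in Degraded after 3 hours) = 0.2712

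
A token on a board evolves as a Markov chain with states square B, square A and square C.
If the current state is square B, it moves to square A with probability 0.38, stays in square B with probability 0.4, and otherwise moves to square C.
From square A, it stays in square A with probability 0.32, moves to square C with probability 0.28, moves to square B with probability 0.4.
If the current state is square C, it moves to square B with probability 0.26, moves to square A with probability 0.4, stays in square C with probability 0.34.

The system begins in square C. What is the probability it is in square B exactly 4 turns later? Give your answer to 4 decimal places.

0.3614

Propagate the distribution vector 4 turns from square C.
After 0 turns: (0.0000, 0.0000, 1.0000)
After 1 turn: (0.2600, 0.4000, 0.3400)
After 2 turns: (0.3524, 0.3628, 0.2848)
After 3 turns: (0.3601, 0.3639, 0.2759)
After 4 turns: (0.3614, 0.3637, 0.2749)
P(in square B after 4 turns) = 0.3614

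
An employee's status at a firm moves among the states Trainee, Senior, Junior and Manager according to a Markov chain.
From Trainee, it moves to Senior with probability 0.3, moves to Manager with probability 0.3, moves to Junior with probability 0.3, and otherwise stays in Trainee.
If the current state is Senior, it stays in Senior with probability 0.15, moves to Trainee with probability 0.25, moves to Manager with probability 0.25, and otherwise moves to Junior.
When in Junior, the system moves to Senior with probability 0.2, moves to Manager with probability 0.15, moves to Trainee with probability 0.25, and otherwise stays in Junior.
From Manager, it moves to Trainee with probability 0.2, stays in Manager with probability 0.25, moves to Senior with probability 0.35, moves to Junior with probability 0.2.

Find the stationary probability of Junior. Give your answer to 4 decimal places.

0.3215

Let the stationary distribution be π with π = πP and π_1 + π_2 + π_3 + π_4 = 1.
π_1 = 0.1·π_1 + 0.25·π_2 + 0.25·π_3 + 0.2·π_4
π_2 = 0.3·π_1 + 0.15·π_2 + 0.2·π_3 + 0.35·π_4
π_3 = 0.3·π_1 + 0.35·π_2 + 0.4·π_3 + 0.2·π_4
Solving with the normalization constraint gives π = (0.2075, 0.2428, 0.3215, 0.2282).
So the stationary probability of Junior is 0.3215.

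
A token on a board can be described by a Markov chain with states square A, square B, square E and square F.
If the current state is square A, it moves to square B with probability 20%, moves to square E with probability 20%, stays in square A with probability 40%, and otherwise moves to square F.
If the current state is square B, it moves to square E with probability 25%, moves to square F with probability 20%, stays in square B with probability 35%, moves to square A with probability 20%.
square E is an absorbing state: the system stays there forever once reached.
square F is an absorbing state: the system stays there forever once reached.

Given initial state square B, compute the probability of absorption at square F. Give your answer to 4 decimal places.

Let h(s) be the probability of absorption at square F starting from transient state s. Then h(square F) = 1 and h(square E) = 0. By first-step analysis:
h(square A) = 0.4·h(square A) + 0.2·h(square B) + 0.2·0 + 0.2·1
h(square B) = 0.2·h(square A) + 0.35·h(square B) + 0.25·0 + 0.2·1
Solving: h(square A) = 0.4857, h(square B) = 0.4571.
Starting from square B, the probability is 0.4571.

0.4571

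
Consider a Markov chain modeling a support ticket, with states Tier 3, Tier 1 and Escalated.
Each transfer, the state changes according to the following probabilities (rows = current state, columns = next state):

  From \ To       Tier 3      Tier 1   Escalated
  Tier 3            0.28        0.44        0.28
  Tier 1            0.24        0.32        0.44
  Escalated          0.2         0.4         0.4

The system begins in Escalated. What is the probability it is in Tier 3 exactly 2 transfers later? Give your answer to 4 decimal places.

Sum over the intermediate state after 1 transfer:
P = P(Escalated→Tier 3)·P(Tier 3→Tier 3) + P(Escalated→Tier 1)·P(Tier 1→Tier 3) + P(Escalated→Escalated)·P(Escalated→Tier 3)
  = 0.2×0.28 + 0.4×0.24 + 0.4×0.2
  = 0.0560 + 0.0960 + 0.0800 = 0.2320

0.2320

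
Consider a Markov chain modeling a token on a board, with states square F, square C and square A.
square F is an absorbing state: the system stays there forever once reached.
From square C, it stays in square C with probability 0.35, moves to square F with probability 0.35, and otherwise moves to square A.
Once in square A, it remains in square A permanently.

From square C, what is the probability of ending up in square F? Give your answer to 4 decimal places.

0.5385

Let h(s) be the probability of absorption at square F starting from transient state s. Then h(square F) = 1 and h(square A) = 0. By first-step analysis:
h(square C) = 0.35·1 + 0.35·h(square C) + 0.3·0
Solving: h(square C) = 0.5385.
Starting from square C, the probability is 0.5385.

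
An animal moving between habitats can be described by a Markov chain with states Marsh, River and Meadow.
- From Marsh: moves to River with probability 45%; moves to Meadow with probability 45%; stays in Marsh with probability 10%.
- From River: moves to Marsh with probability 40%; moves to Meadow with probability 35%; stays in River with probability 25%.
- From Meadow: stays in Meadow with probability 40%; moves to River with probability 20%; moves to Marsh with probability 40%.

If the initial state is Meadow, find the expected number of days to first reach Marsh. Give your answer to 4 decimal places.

Let t(s) be the expected number of days to first reach Marsh from state s, with t(Marsh) = 0. Conditioning on the first day:
t(River) = 1 + 0.25·t(River) + 0.35·t(Meadow)
t(Meadow) = 1 + 0.2·t(River) + 0.4·t(Meadow)
Solving: t(River) = 2.5000, t(Meadow) = 2.5000.
Expected days from Meadow to Marsh: 2.5000.

2.5000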